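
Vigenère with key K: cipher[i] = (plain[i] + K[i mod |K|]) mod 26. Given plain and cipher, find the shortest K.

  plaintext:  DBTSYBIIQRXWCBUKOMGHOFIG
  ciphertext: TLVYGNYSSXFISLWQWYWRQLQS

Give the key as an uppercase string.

QKCGIM

  i= 0: T-D = 16 → Q
  i= 1: L-B = 10 → K
  i= 2: V-T =  2 → C
  i= 3: Y-S =  6 → G
  i= 4: G-Y =  8 → I
  i= 5: N-B = 12 → M
  i= 6: Y-I = 16 → Q
  i= 7: S-I = 10 → K
  i= 8: S-Q =  2 → C
  i= 9: X-R =  6 → G
  i=10: F-X =  8 → I
  i=11: I-W = 12 → M
  i=12: S-C = 16 → Q
  i=13: L-B = 10 → K
  i=14: W-U =  2 → C
  i=15: Q-K =  6 → G
  i=16: W-O =  8 → I
  i=17: Y-M = 12 → M
  i=18: W-G = 16 → Q
  i=19: R-H = 10 → K
  i=20: Q-O =  2 → C
  i=21: L-F =  6 → G
  i=22: Q-I =  8 → I
  i=23: S-G = 12 → M
  shifts repeat with period 6: QKCGIM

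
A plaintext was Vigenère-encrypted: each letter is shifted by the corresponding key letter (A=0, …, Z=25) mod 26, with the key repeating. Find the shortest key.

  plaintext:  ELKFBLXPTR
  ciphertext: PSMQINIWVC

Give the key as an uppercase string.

LHC

  i= 0: P-E = 11 → L
  i= 1: S-L =  7 → H
  i= 2: M-K =  2 → C
  i= 3: Q-F = 11 → L
  i= 4: I-B =  7 → H
  i= 5: N-L =  2 → C
  i= 6: I-X = 11 → L
  i= 7: W-P =  7 → H
  i= 8: V-T =  2 → C
  i= 9: C-R = 11 → L
  shifts repeat with period 3: LHC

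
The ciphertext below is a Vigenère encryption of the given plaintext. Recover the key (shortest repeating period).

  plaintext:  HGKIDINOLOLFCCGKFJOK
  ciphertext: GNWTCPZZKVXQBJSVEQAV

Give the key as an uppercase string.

  i= 0: G-H = 25 → Z
  i= 1: N-G =  7 → H
  i= 2: W-K = 12 → M
  i= 3: T-I = 11 → L
  i= 4: C-D = 25 → Z
  i= 5: P-I =  7 → H
  i= 6: Z-N = 12 → M
  i= 7: Z-O = 11 → L
  i= 8: K-L = 25 → Z
  i= 9: V-O =  7 → H
  i=10: X-L = 12 → M
  i=11: Q-F = 11 → L
  i=12: B-C = 25 → Z
  i=13: J-C =  7 → H
  i=14: S-G = 12 → M
  i=15: V-K = 11 → L
  i=16: E-F = 25 → Z
  i=17: Q-J =  7 → H
  i=18: A-O = 12 → M
  i=19: V-K = 11 → L
  shifts repeat with period 4: ZHML

ZHML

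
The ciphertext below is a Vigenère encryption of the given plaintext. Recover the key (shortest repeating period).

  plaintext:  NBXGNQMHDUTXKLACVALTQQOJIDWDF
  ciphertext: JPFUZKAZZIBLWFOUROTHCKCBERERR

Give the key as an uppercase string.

  i= 0: J-N = 22 → W
  i= 1: P-B = 14 → O
  i= 2: F-X =  8 → I
  i= 3: U-G = 14 → O
  i= 4: Z-N = 12 → M
  i= 5: K-Q = 20 → U
  i= 6: A-M = 14 → O
  i= 7: Z-H = 18 → S
  i= 8: Z-D = 22 → W
  i= 9: I-U = 14 → O
  i=10: B-T =  8 → I
  i=11: L-X = 14 → O
  i=12: W-K = 12 → M
  i=13: F-L = 20 → U
  i=14: O-A = 14 → O
  i=15: U-C = 18 → S
  i=16: R-V = 22 → W
  i=17: O-A = 14 → O
  i=18: T-L =  8 → I
  i=19: H-T = 14 → O
  i=20: C-Q = 12 → M
  i=21: K-Q = 20 → U
  i=22: C-O = 14 → O
  i=23: B-J = 18 → S
  i=24: E-I = 22 → W
  i=25: R-D = 14 → O
  i=26: E-W =  8 → I
  i=27: R-D = 14 → O
  i=28: R-F = 12 → M
  shifts repeat with period 8: WOIOMUOS

WOIOMUOS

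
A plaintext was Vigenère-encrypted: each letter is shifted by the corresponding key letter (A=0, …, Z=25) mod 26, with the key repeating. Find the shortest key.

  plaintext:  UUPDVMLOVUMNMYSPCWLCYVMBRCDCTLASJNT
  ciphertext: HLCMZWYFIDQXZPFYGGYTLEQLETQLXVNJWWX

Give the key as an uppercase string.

NRNJEK

  i= 0: H-U = 13 → N
  i= 1: L-U = 17 → R
  i= 2: C-P = 13 → N
  i= 3: M-D =  9 → J
  i= 4: Z-V =  4 → E
  i= 5: W-M = 10 → K
  i= 6: Y-L = 13 → N
  i= 7: F-O = 17 → R
  i= 8: I-V = 13 → N
  i= 9: D-U =  9 → J
  i=10: Q-M =  4 → E
  i=11: X-N = 10 → K
  i=12: Z-M = 13 → N
  i=13: P-Y = 17 → R
  i=14: F-S = 13 → N
  i=15: Y-P =  9 → J
  i=16: G-C =  4 → E
  i=17: G-W = 10 → K
  i=18: Y-L = 13 → N
  i=19: T-C = 17 → R
  i=20: L-Y = 13 → N
  i=21: E-V =  9 → J
  i=22: Q-M =  4 → E
  i=23: L-B = 10 → K
  i=24: E-R = 13 → N
  i=25: T-C = 17 → R
  i=26: Q-D = 13 → N
  i=27: L-C =  9 → J
  i=28: X-T =  4 → E
  i=29: V-L = 10 → K
  i=30: N-A = 13 → N
  i=31: J-S = 17 → R
  i=32: W-J = 13 → N
  i=33: W-N =  9 → J
  i=34: X-T =  4 → E
  shifts repeat with period 6: NRNJEK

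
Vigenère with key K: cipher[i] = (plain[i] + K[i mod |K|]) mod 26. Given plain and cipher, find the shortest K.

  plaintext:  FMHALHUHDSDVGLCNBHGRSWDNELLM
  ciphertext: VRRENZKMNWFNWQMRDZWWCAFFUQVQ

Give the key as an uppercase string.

QFKECS

  i= 0: V-F = 16 → Q
  i= 1: R-M =  5 → F
  i= 2: R-H = 10 → K
  i= 3: E-A =  4 → E
  i= 4: N-L =  2 → C
  i= 5: Z-H = 18 → S
  i= 6: K-U = 16 → Q
  i= 7: M-H =  5 → F
  i= 8: N-D = 10 → K
  i= 9: W-S =  4 → E
  i=10: F-D =  2 → C
  i=11: N-V = 18 → S
  i=12: W-G = 16 → Q
  i=13: Q-L =  5 → F
  i=14: M-C = 10 → K
  i=15: R-N =  4 → E
  i=16: D-B =  2 → C
  i=17: Z-H = 18 → S
  i=18: W-G = 16 → Q
  i=19: W-R =  5 → F
  i=20: C-S = 10 → K
  i=21: A-W =  4 → E
  i=22: F-D =  2 → C
  i=23: F-N = 18 → S
  i=24: U-E = 16 → Q
  i=25: Q-L =  5 → F
  i=26: V-L = 10 → K
  i=27: Q-M =  4 → E
  shifts repeat with period 6: QFKECS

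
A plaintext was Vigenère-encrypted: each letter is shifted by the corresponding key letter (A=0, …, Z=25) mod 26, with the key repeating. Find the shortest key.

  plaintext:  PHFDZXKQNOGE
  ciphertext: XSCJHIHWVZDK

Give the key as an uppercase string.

ILXG

  i= 0: X-P =  8 → I
  i= 1: S-H = 11 → L
  i= 2: C-F = 23 → X
  i= 3: J-D =  6 → G
  i= 4: H-Z =  8 → I
  i= 5: I-X = 11 → L
  i= 6: H-K = 23 → X
  i= 7: W-Q =  6 → G
  i= 8: V-N =  8 → I
  i= 9: Z-O = 11 → L
  i=10: D-G = 23 → X
  i=11: K-E =  6 → G
  shifts repeat with period 4: ILXG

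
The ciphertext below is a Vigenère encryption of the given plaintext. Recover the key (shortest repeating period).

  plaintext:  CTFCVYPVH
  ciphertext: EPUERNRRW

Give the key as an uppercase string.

CWP

  i= 0: E-C =  2 → C
  i= 1: P-T = 22 → W
  i= 2: U-F = 15 → P
  i= 3: E-C =  2 → C
  i= 4: R-V = 22 → W
  i= 5: N-Y = 15 → P
  i= 6: R-P =  2 → C
  i= 7: R-V = 22 → W
  i= 8: W-H = 15 → P
  shifts repeat with period 3: CWP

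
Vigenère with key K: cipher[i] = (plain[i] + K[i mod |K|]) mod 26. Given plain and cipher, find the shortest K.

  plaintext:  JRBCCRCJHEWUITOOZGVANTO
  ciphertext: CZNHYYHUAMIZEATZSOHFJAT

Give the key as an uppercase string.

TIMFWHFL

  i= 0: C-J = 19 → T
  i= 1: Z-R =  8 → I
  i= 2: N-B = 12 → M
  i= 3: H-C =  5 → F
  i= 4: Y-C = 22 → W
  i= 5: Y-R =  7 → H
  i= 6: H-C =  5 → F
  i= 7: U-J = 11 → L
  i= 8: A-H = 19 → T
  i= 9: M-E =  8 → I
  i=10: I-W = 12 → M
  i=11: Z-U =  5 → F
  i=12: E-I = 22 → W
  i=13: A-T =  7 → H
  i=14: T-O =  5 → F
  i=15: Z-O = 11 → L
  i=16: S-Z = 19 → T
  i=17: O-G =  8 → I
  i=18: H-V = 12 → M
  i=19: F-A =  5 → F
  i=20: J-N = 22 → W
  i=21: A-T =  7 → H
  i=22: T-O =  5 → F
  shifts repeat with period 8: TIMFWHFL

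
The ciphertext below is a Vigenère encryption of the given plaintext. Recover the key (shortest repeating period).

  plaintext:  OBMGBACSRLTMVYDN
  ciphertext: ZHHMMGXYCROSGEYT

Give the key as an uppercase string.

  i= 0: Z-O = 11 → L
  i= 1: H-B =  6 → G
  i= 2: H-M = 21 → V
  i= 3: M-G =  6 → G
  i= 4: M-B = 11 → L
  i= 5: G-A =  6 → G
  i= 6: X-C = 21 → V
  i= 7: Y-S =  6 → G
  i= 8: C-R = 11 → L
  i= 9: R-L =  6 → G
  i=10: O-T = 21 → V
  i=11: S-M =  6 → G
  i=12: G-V = 11 → L
  i=13: E-Y =  6 → G
  i=14: Y-D = 21 → V
  i=15: T-N =  6 → G
  shifts repeat with period 4: LGVG

LGVG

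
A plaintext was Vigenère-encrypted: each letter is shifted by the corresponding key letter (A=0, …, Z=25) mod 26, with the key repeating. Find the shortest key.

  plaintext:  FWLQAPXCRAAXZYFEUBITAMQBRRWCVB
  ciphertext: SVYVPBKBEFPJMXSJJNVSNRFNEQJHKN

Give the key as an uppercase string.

NZNFPM

  i= 0: S-F = 13 → N
  i= 1: V-W = 25 → Z
  i= 2: Y-L = 13 → N
  i= 3: V-Q =  5 → F
  i= 4: P-A = 15 → P
  i= 5: B-P = 12 → M
  i= 6: K-X = 13 → N
  i= 7: B-C = 25 → Z
  i= 8: E-R = 13 → N
  i= 9: F-A =  5 → F
  i=10: P-A = 15 → P
  i=11: J-X = 12 → M
  i=12: M-Z = 13 → N
  i=13: X-Y = 25 → Z
  i=14: S-F = 13 → N
  i=15: J-E =  5 → F
  i=16: J-U = 15 → P
  i=17: N-B = 12 → M
  i=18: V-I = 13 → N
  i=19: S-T = 25 → Z
  i=20: N-A = 13 → N
  i=21: R-M =  5 → F
  i=22: F-Q = 15 → P
  i=23: N-B = 12 → M
  i=24: E-R = 13 → N
  i=25: Q-R = 25 → Z
  i=26: J-W = 13 → N
  i=27: H-C =  5 → F
  i=28: K-V = 15 → P
  i=29: N-B = 12 → M
  shifts repeat with period 6: NZNFPM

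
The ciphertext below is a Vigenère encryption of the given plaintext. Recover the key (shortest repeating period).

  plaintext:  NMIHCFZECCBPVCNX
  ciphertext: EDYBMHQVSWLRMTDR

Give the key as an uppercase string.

  i= 0: E-N = 17 → R
  i= 1: D-M = 17 → R
  i= 2: Y-I = 16 → Q
  i= 3: B-H = 20 → U
  i= 4: M-C = 10 → K
  i= 5: H-F =  2 → C
  i= 6: Q-Z = 17 → R
  i= 7: V-E = 17 → R
  i= 8: S-C = 16 → Q
  i= 9: W-C = 20 → U
  i=10: L-B = 10 → K
  i=11: R-P =  2 → C
  i=12: M-V = 17 → R
  i=13: T-C = 17 → R
  i=14: D-N = 16 → Q
  i=15: R-X = 20 → U
  shifts repeat with period 6: RRQUKC

RRQUKC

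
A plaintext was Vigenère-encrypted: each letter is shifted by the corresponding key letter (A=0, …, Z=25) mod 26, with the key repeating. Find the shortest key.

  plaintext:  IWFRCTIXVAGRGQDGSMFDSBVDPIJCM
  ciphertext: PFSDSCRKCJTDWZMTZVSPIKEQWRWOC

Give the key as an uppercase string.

HJNMQJJN

  i= 0: P-I =  7 → H
  i= 1: F-W =  9 → J
  i= 2: S-F = 13 → N
  i= 3: D-R = 12 → M
  i= 4: S-C = 16 → Q
  i= 5: C-T =  9 → J
  i= 6: R-I =  9 → J
  i= 7: K-X = 13 → N
  i= 8: C-V =  7 → H
  i= 9: J-A =  9 → J
  i=10: T-G = 13 → N
  i=11: D-R = 12 → M
  i=12: W-G = 16 → Q
  i=13: Z-Q =  9 → J
  i=14: M-D =  9 → J
  i=15: T-G = 13 → N
  i=16: Z-S =  7 → H
  i=17: V-M =  9 → J
  i=18: S-F = 13 → N
  i=19: P-D = 12 → M
  i=20: I-S = 16 → Q
  i=21: K-B =  9 → J
  i=22: E-V =  9 → J
  i=23: Q-D = 13 → N
  i=24: W-P =  7 → H
  i=25: R-I =  9 → J
  i=26: W-J = 13 → N
  i=27: O-C = 12 → M
  i=28: C-M = 16 → Q
  shifts repeat with period 8: HJNMQJJN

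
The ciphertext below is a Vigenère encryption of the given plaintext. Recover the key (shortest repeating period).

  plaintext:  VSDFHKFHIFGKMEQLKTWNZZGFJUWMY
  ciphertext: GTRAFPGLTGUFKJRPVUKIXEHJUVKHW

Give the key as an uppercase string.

LBOVYFBE

  i= 0: G-V = 11 → L
  i= 1: T-S =  1 → B
  i= 2: R-D = 14 → O
  i= 3: A-F = 21 → V
  i= 4: F-H = 24 → Y
  i= 5: P-K =  5 → F
  i= 6: G-F =  1 → B
  i= 7: L-H =  4 → E
  i= 8: T-I = 11 → L
  i= 9: G-F =  1 → B
  i=10: U-G = 14 → O
  i=11: F-K = 21 → V
  i=12: K-M = 24 → Y
  i=13: J-E =  5 → F
  i=14: R-Q =  1 → B
  i=15: P-L =  4 → E
  i=16: V-K = 11 → L
  i=17: U-T =  1 → B
  i=18: K-W = 14 → O
  i=19: I-N = 21 → V
  i=20: X-Z = 24 → Y
  i=21: E-Z =  5 → F
  i=22: H-G =  1 → B
  i=23: J-F =  4 → E
  i=24: U-J = 11 → L
  i=25: V-U =  1 → B
  i=26: K-W = 14 → O
  i=27: H-M = 21 → V
  i=28: W-Y = 24 → Y
  shifts repeat with period 8: LBOVYFBE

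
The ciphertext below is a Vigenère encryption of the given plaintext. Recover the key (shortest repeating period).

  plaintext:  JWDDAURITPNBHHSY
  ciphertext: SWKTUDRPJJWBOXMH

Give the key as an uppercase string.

  i= 0: S-J =  9 → J
  i= 1: W-W =  0 → A
  i= 2: K-D =  7 → H
  i= 3: T-D = 16 → Q
  i= 4: U-A = 20 → U
  i= 5: D-U =  9 → J
  i= 6: R-R =  0 → A
  i= 7: P-I =  7 → H
  i= 8: J-T = 16 → Q
  i= 9: J-P = 20 → U
  i=10: W-N =  9 → J
  i=11: B-B =  0 → A
  i=12: O-H =  7 → H
  i=13: X-H = 16 → Q
  i=14: M-S = 20 → U
  i=15: H-Y =  9 → J
  shifts repeat with period 5: JAHQU

JAHQU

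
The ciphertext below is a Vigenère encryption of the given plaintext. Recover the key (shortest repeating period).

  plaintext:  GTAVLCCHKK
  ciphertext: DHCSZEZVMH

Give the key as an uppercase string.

  i= 0: D-G = 23 → X
  i= 1: H-T = 14 → O
  i= 2: C-A =  2 → C
  i= 3: S-V = 23 → X
  i= 4: Z-L = 14 → O
  i= 5: E-C =  2 → C
  i= 6: Z-C = 23 → X
  i= 7: V-H = 14 → O
  i= 8: M-K =  2 → C
  i= 9: H-K = 23 → X
  shifts repeat with period 3: XOC

XOC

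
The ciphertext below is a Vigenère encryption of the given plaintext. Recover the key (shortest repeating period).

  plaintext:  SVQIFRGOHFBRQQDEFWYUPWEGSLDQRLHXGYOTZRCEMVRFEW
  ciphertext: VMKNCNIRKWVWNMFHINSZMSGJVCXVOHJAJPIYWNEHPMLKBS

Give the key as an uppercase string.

  i= 0: V-S =  3 → D
  i= 1: M-V = 17 → R
  i= 2: K-Q = 20 → U
  i= 3: N-I =  5 → F
  i= 4: C-F = 23 → X
  i= 5: N-R = 22 → W
  i= 6: I-G =  2 → C
  i= 7: R-O =  3 → D
  i= 8: K-H =  3 → D
  i= 9: W-F = 17 → R
  i=10: V-B = 20 → U
  i=11: W-R =  5 → F
  i=12: N-Q = 23 → X
  i=13: M-Q = 22 → W
  i=14: F-D =  2 → C
  i=15: H-E =  3 → D
  i=16: I-F =  3 → D
  i=17: N-W = 17 → R
  i=18: S-Y = 20 → U
  i=19: Z-U =  5 → F
  i=20: M-P = 23 → X
  i=21: S-W = 22 → W
  i=22: G-E =  2 → C
  i=23: J-G =  3 → D
  i=24: V-S =  3 → D
  i=25: C-L = 17 → R
  i=26: X-D = 20 → U
  i=27: V-Q =  5 → F
  i=28: O-R = 23 → X
  i=29: H-L = 22 → W
  i=30: J-H =  2 → C
  i=31: A-X =  3 → D
  i=32: J-G =  3 → D
  i=33: P-Y = 17 → R
  i=34: I-O = 20 → U
  i=35: Y-T =  5 → F
  i=36: W-Z = 23 → X
  i=37: N-R = 22 → W
  i=38: E-C =  2 → C
  i=39: H-E =  3 → D
  i=40: P-M =  3 → D
  i=41: M-V = 17 → R
  i=42: L-R = 20 → U
  i=43: K-F =  5 → F
  i=44: B-E = 23 → X
  i=45: S-W = 22 → W
  shifts repeat with period 8: DRUFXWCD

DRUFXWCD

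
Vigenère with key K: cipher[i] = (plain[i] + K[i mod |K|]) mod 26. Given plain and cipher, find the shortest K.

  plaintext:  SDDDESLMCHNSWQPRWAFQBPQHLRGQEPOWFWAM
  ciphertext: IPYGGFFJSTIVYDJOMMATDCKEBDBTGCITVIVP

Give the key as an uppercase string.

QMVDCNUX

  i= 0: I-S = 16 → Q
  i= 1: P-D = 12 → M
  i= 2: Y-D = 21 → V
  i= 3: G-D =  3 → D
  i= 4: G-E =  2 → C
  i= 5: F-S = 13 → N
  i= 6: F-L = 20 → U
  i= 7: J-M = 23 → X
  i= 8: S-C = 16 → Q
  i= 9: T-H = 12 → M
  i=10: I-N = 21 → V
  i=11: V-S =  3 → D
  i=12: Y-W =  2 → C
  i=13: D-Q = 13 → N
  i=14: J-P = 20 → U
  i=15: O-R = 23 → X
  i=16: M-W = 16 → Q
  i=17: M-A = 12 → M
  i=18: A-F = 21 → V
  i=19: T-Q =  3 → D
  i=20: D-B =  2 → C
  i=21: C-P = 13 → N
  i=22: K-Q = 20 → U
  i=23: E-H = 23 → X
  i=24: B-L = 16 → Q
  i=25: D-R = 12 → M
  i=26: B-G = 21 → V
  i=27: T-Q =  3 → D
  i=28: G-E =  2 → C
  i=29: C-P = 13 → N
  i=30: I-O = 20 → U
  i=31: T-W = 23 → X
  i=32: V-F = 16 → Q
  i=33: I-W = 12 → M
  i=34: V-A = 21 → V
  i=35: P-M =  3 → D
  shifts repeat with period 8: QMVDCNUX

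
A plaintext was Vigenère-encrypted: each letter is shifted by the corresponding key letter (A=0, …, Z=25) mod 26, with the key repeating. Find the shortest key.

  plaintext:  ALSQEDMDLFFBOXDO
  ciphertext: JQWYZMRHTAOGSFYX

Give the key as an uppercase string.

JFEIV

  i= 0: J-A =  9 → J
  i= 1: Q-L =  5 → F
  i= 2: W-S =  4 → E
  i= 3: Y-Q =  8 → I
  i= 4: Z-E = 21 → V
  i= 5: M-D =  9 → J
  i= 6: R-M =  5 → F
  i= 7: H-D =  4 → E
  i= 8: T-L =  8 → I
  i= 9: A-F = 21 → V
  i=10: O-F =  9 → J
  i=11: G-B =  5 → F
  i=12: S-O =  4 → E
  i=13: F-X =  8 → I
  i=14: Y-D = 21 → V
  i=15: X-O =  9 → J
  shifts repeat with period 5: JFEIV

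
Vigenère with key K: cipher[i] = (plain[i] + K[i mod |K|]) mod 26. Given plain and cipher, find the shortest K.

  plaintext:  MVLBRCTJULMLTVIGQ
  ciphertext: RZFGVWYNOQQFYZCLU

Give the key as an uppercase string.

FEU

  i= 0: R-M =  5 → F
  i= 1: Z-V =  4 → E
  i= 2: F-L = 20 → U
  i= 3: G-B =  5 → F
  i= 4: V-R =  4 → E
  i= 5: W-C = 20 → U
  i= 6: Y-T =  5 → F
  i= 7: N-J =  4 → E
  i= 8: O-U = 20 → U
  i= 9: Q-L =  5 → F
  i=10: Q-M =  4 → E
  i=11: F-L = 20 → U
  i=12: Y-T =  5 → F
  i=13: Z-V =  4 → E
  i=14: C-I = 20 → U
  i=15: L-G =  5 → F
  i=16: U-Q =  4 → E
  shifts repeat with period 3: FEU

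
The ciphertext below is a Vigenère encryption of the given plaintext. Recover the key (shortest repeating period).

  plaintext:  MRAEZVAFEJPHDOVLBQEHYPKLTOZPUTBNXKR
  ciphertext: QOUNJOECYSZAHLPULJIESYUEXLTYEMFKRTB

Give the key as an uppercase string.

EXUJKT

  i= 0: Q-M =  4 → E
  i= 1: O-R = 23 → X
  i= 2: U-A = 20 → U
  i= 3: N-E =  9 → J
  i= 4: J-Z = 10 → K
  i= 5: O-V = 19 → T
  i= 6: E-A =  4 → E
  i= 7: C-F = 23 → X
  i= 8: Y-E = 20 → U
  i= 9: S-J =  9 → J
  i=10: Z-P = 10 → K
  i=11: A-H = 19 → T
  i=12: H-D =  4 → E
  i=13: L-O = 23 → X
  i=14: P-V = 20 → U
  i=15: U-L =  9 → J
  i=16: L-B = 10 → K
  i=17: J-Q = 19 → T
  i=18: I-E =  4 → E
  i=19: E-H = 23 → X
  i=20: S-Y = 20 → U
  i=21: Y-P =  9 → J
  i=22: U-K = 10 → K
  i=23: E-L = 19 → T
  i=24: X-T =  4 → E
  i=25: L-O = 23 → X
  i=26: T-Z = 20 → U
  i=27: Y-P =  9 → J
  i=28: E-U = 10 → K
  i=29: M-T = 19 → T
  i=30: F-B =  4 → E
  i=31: K-N = 23 → X
  i=32: R-X = 20 → U
  i=33: T-K =  9 → J
  i=34: B-R = 10 → K
  shifts repeat with period 6: EXUJKT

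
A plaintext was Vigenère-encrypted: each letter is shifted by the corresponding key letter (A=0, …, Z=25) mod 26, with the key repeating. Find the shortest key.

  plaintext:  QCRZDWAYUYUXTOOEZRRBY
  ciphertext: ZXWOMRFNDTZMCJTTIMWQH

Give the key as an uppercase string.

  i= 0: Z-Q =  9 → J
  i= 1: X-C = 21 → V
  i= 2: W-R =  5 → F
  i= 3: O-Z = 15 → P
  i= 4: M-D =  9 → J
  i= 5: R-W = 21 → V
  i= 6: F-A =  5 → F
  i= 7: N-Y = 15 → P
  i= 8: D-U =  9 → J
  i= 9: T-Y = 21 → V
  i=10: Z-U =  5 → F
  i=11: M-X = 15 → P
  i=12: C-T =  9 → J
  i=13: J-O = 21 → V
  i=14: T-O =  5 → F
  i=15: T-E = 15 → P
  i=16: I-Z =  9 → J
  i=17: M-R = 21 → V
  i=18: W-R =  5 → F
  i=19: Q-B = 15 → P
  i=20: H-Y =  9 → J
  shifts repeat with period 4: JVFP

JVFP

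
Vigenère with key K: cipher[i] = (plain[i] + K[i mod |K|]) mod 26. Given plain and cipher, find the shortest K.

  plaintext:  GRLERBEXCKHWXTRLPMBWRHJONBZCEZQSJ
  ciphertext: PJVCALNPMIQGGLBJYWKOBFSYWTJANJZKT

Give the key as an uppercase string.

  i= 0: P-G =  9 → J
  i= 1: J-R = 18 → S
  i= 2: V-L = 10 → K
  i= 3: C-E = 24 → Y
  i= 4: A-R =  9 → J
  i= 5: L-B = 10 → K
  i= 6: N-E =  9 → J
  i= 7: P-X = 18 → S
  i= 8: M-C = 10 → K
  i= 9: I-K = 24 → Y
  i=10: Q-H =  9 → J
  i=11: G-W = 10 → K
  i=12: G-X =  9 → J
  i=13: L-T = 18 → S
  i=14: B-R = 10 → K
  i=15: J-L = 24 → Y
  i=16: Y-P =  9 → J
  i=17: W-M = 10 → K
  i=18: K-B =  9 → J
  i=19: O-W = 18 → S
  i=20: B-R = 10 → K
  i=21: F-H = 24 → Y
  i=22: S-J =  9 → J
  i=23: Y-O = 10 → K
  i=24: W-N =  9 → J
  i=25: T-B = 18 → S
  i=26: J-Z = 10 → K
  i=27: A-C = 24 → Y
  i=28: N-E =  9 → J
  i=29: J-Z = 10 → K
  i=30: Z-Q =  9 → J
  i=31: K-S = 18 → S
  i=32: T-J = 10 → K
  shifts repeat with period 6: JSKYJK

JSKYJK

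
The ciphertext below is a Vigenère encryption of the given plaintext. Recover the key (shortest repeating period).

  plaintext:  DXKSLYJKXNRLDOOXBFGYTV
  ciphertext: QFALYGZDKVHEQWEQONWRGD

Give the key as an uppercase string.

NIQT

  i= 0: Q-D = 13 → N
  i= 1: F-X =  8 → I
  i= 2: A-K = 16 → Q
  i= 3: L-S = 19 → T
  i= 4: Y-L = 13 → N
  i= 5: G-Y =  8 → I
  i= 6: Z-J = 16 → Q
  i= 7: D-K = 19 → T
  i= 8: K-X = 13 → N
  i= 9: V-N =  8 → I
  i=10: H-R = 16 → Q
  i=11: E-L = 19 → T
  i=12: Q-D = 13 → N
  i=13: W-O =  8 → I
  i=14: E-O = 16 → Q
  i=15: Q-X = 19 → T
  i=16: O-B = 13 → N
  i=17: N-F =  8 → I
  i=18: W-G = 16 → Q
  i=19: R-Y = 19 → T
  i=20: G-T = 13 → N
  i=21: D-V =  8 → I
  shifts repeat with period 4: NIQT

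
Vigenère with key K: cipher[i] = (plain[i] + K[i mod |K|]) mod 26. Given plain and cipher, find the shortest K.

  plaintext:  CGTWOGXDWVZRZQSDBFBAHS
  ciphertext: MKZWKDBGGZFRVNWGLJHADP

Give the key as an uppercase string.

KEGAWXED

  i= 0: M-C = 10 → K
  i= 1: K-G =  4 → E
  i= 2: Z-T =  6 → G
  i= 3: W-W =  0 → A
  i= 4: K-O = 22 → W
  i= 5: D-G = 23 → X
  i= 6: B-X =  4 → E
  i= 7: G-D =  3 → D
  i= 8: G-W = 10 → K
  i= 9: Z-V =  4 → E
  i=10: F-Z =  6 → G
  i=11: R-R =  0 → A
  i=12: V-Z = 22 → W
  i=13: N-Q = 23 → X
  i=14: W-S =  4 → E
  i=15: G-D =  3 → D
  i=16: L-B = 10 → K
  i=17: J-F =  4 → E
  i=18: H-B =  6 → G
  i=19: A-A =  0 → A
  i=20: D-H = 22 → W
  i=21: P-S = 23 → X
  shifts repeat with period 8: KEGAWXED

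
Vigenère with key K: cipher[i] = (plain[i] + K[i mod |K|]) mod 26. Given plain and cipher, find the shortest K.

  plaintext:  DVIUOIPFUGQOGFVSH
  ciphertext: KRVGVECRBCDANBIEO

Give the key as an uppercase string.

  i= 0: K-D =  7 → H
  i= 1: R-V = 22 → W
  i= 2: V-I = 13 → N
  i= 3: G-U = 12 → M
  i= 4: V-O =  7 → H
  i= 5: E-I = 22 → W
  i= 6: C-P = 13 → N
  i= 7: R-F = 12 → M
  i= 8: B-U =  7 → H
  i= 9: C-G = 22 → W
  i=10: D-Q = 13 → N
  i=11: A-O = 12 → M
  i=12: N-G =  7 → H
  i=13: B-F = 22 → W
  i=14: I-V = 13 → N
  i=15: E-S = 12 → M
  i=16: O-H =  7 → H
  shifts repeat with period 4: HWNM

HWNM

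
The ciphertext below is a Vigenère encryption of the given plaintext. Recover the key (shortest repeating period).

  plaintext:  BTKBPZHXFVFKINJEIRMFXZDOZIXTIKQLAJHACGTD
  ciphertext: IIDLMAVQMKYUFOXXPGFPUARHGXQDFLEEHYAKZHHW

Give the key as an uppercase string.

HPTKXBOT

  i= 0: I-B =  7 → H
  i= 1: I-T = 15 → P
  i= 2: D-K = 19 → T
  i= 3: L-B = 10 → K
  i= 4: M-P = 23 → X
  i= 5: A-Z =  1 → B
  i= 6: V-H = 14 → O
  i= 7: Q-X = 19 → T
  i= 8: M-F =  7 → H
  i= 9: K-V = 15 → P
  i=10: Y-F = 19 → T
  i=11: U-K = 10 → K
  i=12: F-I = 23 → X
  i=13: O-N =  1 → B
  i=14: X-J = 14 → O
  i=15: X-E = 19 → T
  i=16: P-I =  7 → H
  i=17: G-R = 15 → P
  i=18: F-M = 19 → T
  i=19: P-F = 10 → K
  i=20: U-X = 23 → X
  i=21: A-Z =  1 → B
  i=22: R-D = 14 → O
  i=23: H-O = 19 → T
  i=24: G-Z =  7 → H
  i=25: X-I = 15 → P
  i=26: Q-X = 19 → T
  i=27: D-T = 10 → K
  i=28: F-I = 23 → X
  i=29: L-K =  1 → B
  i=30: E-Q = 14 → O
  i=31: E-L = 19 → T
  i=32: H-A =  7 → H
  i=33: Y-J = 15 → P
  i=34: A-H = 19 → T
  i=35: K-A = 10 → K
  i=36: Z-C = 23 → X
  i=37: H-G =  1 → B
  i=38: H-T = 14 → O
  i=39: W-D = 19 → T
  shifts repeat with period 8: HPTKXBOT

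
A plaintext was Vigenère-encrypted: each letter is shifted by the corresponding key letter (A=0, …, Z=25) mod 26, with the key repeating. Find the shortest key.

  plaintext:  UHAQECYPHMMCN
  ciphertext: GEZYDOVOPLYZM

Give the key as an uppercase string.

  i= 0: G-U = 12 → M
  i= 1: E-H = 23 → X
  i= 2: Z-A = 25 → Z
  i= 3: Y-Q =  8 → I
  i= 4: D-E = 25 → Z
  i= 5: O-C = 12 → M
  i= 6: V-Y = 23 → X
  i= 7: O-P = 25 → Z
  i= 8: P-H =  8 → I
  i= 9: L-M = 25 → Z
  i=10: Y-M = 12 → M
  i=11: Z-C = 23 → X
  i=12: M-N = 25 → Z
  shifts repeat with period 5: MXZIZ

MXZIZ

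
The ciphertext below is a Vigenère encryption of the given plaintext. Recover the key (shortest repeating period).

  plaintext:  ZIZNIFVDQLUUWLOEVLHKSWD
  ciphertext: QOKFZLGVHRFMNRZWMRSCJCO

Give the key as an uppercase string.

RGLS

  i= 0: Q-Z = 17 → R
  i= 1: O-I =  6 → G
  i= 2: K-Z = 11 → L
  i= 3: F-N = 18 → S
  i= 4: Z-I = 17 → R
  i= 5: L-F =  6 → G
  i= 6: G-V = 11 → L
  i= 7: V-D = 18 → S
  i= 8: H-Q = 17 → R
  i= 9: R-L =  6 → G
  i=10: F-U = 11 → L
  i=11: M-U = 18 → S
  i=12: N-W = 17 → R
  i=13: R-L =  6 → G
  i=14: Z-O = 11 → L
  i=15: W-E = 18 → S
  i=16: M-V = 17 → R
  i=17: R-L =  6 → G
  i=18: S-H = 11 → L
  i=19: C-K = 18 → S
  i=20: J-S = 17 → R
  i=21: C-W =  6 → G
  i=22: O-D = 11 → L
  shifts repeat with period 4: RGLS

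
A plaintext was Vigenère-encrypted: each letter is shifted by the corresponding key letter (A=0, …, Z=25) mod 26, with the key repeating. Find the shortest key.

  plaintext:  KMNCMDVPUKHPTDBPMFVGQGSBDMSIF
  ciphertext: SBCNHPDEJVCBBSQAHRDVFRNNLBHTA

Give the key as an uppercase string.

  i= 0: S-K =  8 → I
  i= 1: B-M = 15 → P
  i= 2: C-N = 15 → P
  i= 3: N-C = 11 → L
  i= 4: H-M = 21 → V
  i= 5: P-D = 12 → M
  i= 6: D-V =  8 → I
  i= 7: E-P = 15 → P
  i= 8: J-U = 15 → P
  i= 9: V-K = 11 → L
  i=10: C-H = 21 → V
  i=11: B-P = 12 → M
  i=12: B-T =  8 → I
  i=13: S-D = 15 → P
  i=14: Q-B = 15 → P
  i=15: A-P = 11 → L
  i=16: H-M = 21 → V
  i=17: R-F = 12 → M
  i=18: D-V =  8 → I
  i=19: V-G = 15 → P
  i=20: F-Q = 15 → P
  i=21: R-G = 11 → L
  i=22: N-S = 21 → V
  i=23: N-B = 12 → M
  i=24: L-D =  8 → I
  i=25: B-M = 15 → P
  i=26: H-S = 15 → P
  i=27: T-I = 11 → L
  i=28: A-F = 21 → V
  shifts repeat with period 6: IPPLVM

IPPLVM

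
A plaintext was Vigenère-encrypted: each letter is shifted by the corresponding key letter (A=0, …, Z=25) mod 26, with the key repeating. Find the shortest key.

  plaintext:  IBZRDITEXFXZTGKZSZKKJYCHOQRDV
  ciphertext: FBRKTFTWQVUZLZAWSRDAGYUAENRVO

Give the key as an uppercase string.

XASTQ

  i= 0: F-I = 23 → X
  i= 1: B-B =  0 → A
  i= 2: R-Z = 18 → S
  i= 3: K-R = 19 → T
  i= 4: T-D = 16 → Q
  i= 5: F-I = 23 → X
  i= 6: T-T =  0 → A
  i= 7: W-E = 18 → S
  i= 8: Q-X = 19 → T
  i= 9: V-F = 16 → Q
  i=10: U-X = 23 → X
  i=11: Z-Z =  0 → A
  i=12: L-T = 18 → S
  i=13: Z-G = 19 → T
  i=14: A-K = 16 → Q
  i=15: W-Z = 23 → X
  i=16: S-S =  0 → A
  i=17: R-Z = 18 → S
  i=18: D-K = 19 → T
  i=19: A-K = 16 → Q
  i=20: G-J = 23 → X
  i=21: Y-Y =  0 → A
  i=22: U-C = 18 → S
  i=23: A-H = 19 → T
  i=24: E-O = 16 → Q
  i=25: N-Q = 23 → X
  i=26: R-R =  0 → A
  i=27: V-D = 18 → S
  i=28: O-V = 19 → T
  shifts repeat with period 5: XASTQ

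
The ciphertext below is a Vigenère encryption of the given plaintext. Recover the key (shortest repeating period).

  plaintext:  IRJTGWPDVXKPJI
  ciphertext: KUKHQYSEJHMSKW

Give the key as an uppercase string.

  i= 0: K-I =  2 → C
  i= 1: U-R =  3 → D
  i= 2: K-J =  1 → B
  i= 3: H-T = 14 → O
  i= 4: Q-G = 10 → K
  i= 5: Y-W =  2 → C
  i= 6: S-P =  3 → D
  i= 7: E-D =  1 → B
  i= 8: J-V = 14 → O
  i= 9: H-X = 10 → K
  i=10: M-K =  2 → C
  i=11: S-P =  3 → D
  i=12: K-J =  1 → B
  i=13: W-I = 14 → O
  shifts repeat with period 5: CDBOK

CDBOK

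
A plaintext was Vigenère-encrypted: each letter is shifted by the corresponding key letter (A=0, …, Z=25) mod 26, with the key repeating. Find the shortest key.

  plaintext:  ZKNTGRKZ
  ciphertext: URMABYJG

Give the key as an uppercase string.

  i= 0: U-Z = 21 → V
  i= 1: R-K =  7 → H
  i= 2: M-N = 25 → Z
  i= 3: A-T =  7 → H
  i= 4: B-G = 21 → V
  i= 5: Y-R =  7 → H
  i= 6: J-K = 25 → Z
  i= 7: G-Z =  7 → H
  shifts repeat with period 4: VHZH

VHZH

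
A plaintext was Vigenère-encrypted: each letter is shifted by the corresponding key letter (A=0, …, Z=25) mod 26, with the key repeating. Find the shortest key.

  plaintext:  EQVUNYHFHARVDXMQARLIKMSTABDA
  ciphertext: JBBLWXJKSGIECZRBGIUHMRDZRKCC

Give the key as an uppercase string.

  i= 0: J-E =  5 → F
  i= 1: B-Q = 11 → L
  i= 2: B-V =  6 → G
  i= 3: L-U = 17 → R
  i= 4: W-N =  9 → J
  i= 5: X-Y = 25 → Z
  i= 6: J-H =  2 → C
  i= 7: K-F =  5 → F
  i= 8: S-H = 11 → L
  i= 9: G-A =  6 → G
  i=10: I-R = 17 → R
  i=11: E-V =  9 → J
  i=12: C-D = 25 → Z
  i=13: Z-X =  2 → C
  i=14: R-M =  5 → F
  i=15: B-Q = 11 → L
  i=16: G-A =  6 → G
  i=17: I-R = 17 → R
  i=18: U-L =  9 → J
  i=19: H-I = 25 → Z
  i=20: M-K =  2 → C
  i=21: R-M =  5 → F
  i=22: D-S = 11 → L
  i=23: Z-T =  6 → G
  i=24: R-A = 17 → R
  i=25: K-B =  9 → J
  i=26: C-D = 25 → Z
  i=27: C-A =  2 → C
  shifts repeat with period 7: FLGRJZC

FLGRJZC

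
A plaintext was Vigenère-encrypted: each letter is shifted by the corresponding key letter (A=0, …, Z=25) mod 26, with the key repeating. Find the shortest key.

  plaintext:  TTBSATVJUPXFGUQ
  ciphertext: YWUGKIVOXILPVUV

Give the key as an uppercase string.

FDTOKPA

  i= 0: Y-T =  5 → F
  i= 1: W-T =  3 → D
  i= 2: U-B = 19 → T
  i= 3: G-S = 14 → O
  i= 4: K-A = 10 → K
  i= 5: I-T = 15 → P
  i= 6: V-V =  0 → A
  i= 7: O-J =  5 → F
  i= 8: X-U =  3 → D
  i= 9: I-P = 19 → T
  i=10: L-X = 14 → O
  i=11: P-F = 10 → K
  i=12: V-G = 15 → P
  i=13: U-U =  0 → A
  i=14: V-Q =  5 → F
  shifts repeat with period 7: FDTOKPA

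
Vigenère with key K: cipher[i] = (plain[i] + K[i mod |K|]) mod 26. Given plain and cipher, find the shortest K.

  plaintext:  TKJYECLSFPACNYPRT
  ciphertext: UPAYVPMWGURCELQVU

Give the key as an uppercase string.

BFRARNBE

  i= 0: U-T =  1 → B
  i= 1: P-K =  5 → F
  i= 2: A-J = 17 → R
  i= 3: Y-Y =  0 → A
  i= 4: V-E = 17 → R
  i= 5: P-C = 13 → N
  i= 6: M-L =  1 → B
  i= 7: W-S =  4 → E
  i= 8: G-F =  1 → B
  i= 9: U-P =  5 → F
  i=10: R-A = 17 → R
  i=11: C-C =  0 → A
  i=12: E-N = 17 → R
  i=13: L-Y = 13 → N
  i=14: Q-P =  1 → B
  i=15: V-R =  4 → E
  i=16: U-T =  1 → B
  shifts repeat with period 8: BFRARNBE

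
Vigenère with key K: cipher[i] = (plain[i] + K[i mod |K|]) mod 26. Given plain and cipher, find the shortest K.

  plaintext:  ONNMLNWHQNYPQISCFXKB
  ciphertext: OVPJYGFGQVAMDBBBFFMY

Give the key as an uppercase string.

  i= 0: O-O =  0 → A
  i= 1: V-N =  8 → I
  i= 2: P-N =  2 → C
  i= 3: J-M = 23 → X
  i= 4: Y-L = 13 → N
  i= 5: G-N = 19 → T
  i= 6: F-W =  9 → J
  i= 7: G-H = 25 → Z
  i= 8: Q-Q =  0 → A
  i= 9: V-N =  8 → I
  i=10: A-Y =  2 → C
  i=11: M-P = 23 → X
  i=12: D-Q = 13 → N
  i=13: B-I = 19 → T
  i=14: B-S =  9 → J
  i=15: B-C = 25 → Z
  i=16: F-F =  0 → A
  i=17: F-X =  8 → I
  i=18: M-K =  2 → C
  i=19: Y-B = 23 → X
  shifts repeat with period 8: AICXNTJZ

AICXNTJZ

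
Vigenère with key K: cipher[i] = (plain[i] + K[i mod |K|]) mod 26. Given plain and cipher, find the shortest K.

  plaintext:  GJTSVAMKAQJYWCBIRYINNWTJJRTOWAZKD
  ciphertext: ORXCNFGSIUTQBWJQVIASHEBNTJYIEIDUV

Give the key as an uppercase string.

IIEKSFU

  i= 0: O-G =  8 → I
  i= 1: R-J =  8 → I
  i= 2: X-T =  4 → E
  i= 3: C-S = 10 → K
  i= 4: N-V = 18 → S
  i= 5: F-A =  5 → F
  i= 6: G-M = 20 → U
  i= 7: S-K =  8 → I
  i= 8: I-A =  8 → I
  i= 9: U-Q =  4 → E
  i=10: T-J = 10 → K
  i=11: Q-Y = 18 → S
  i=12: B-W =  5 → F
  i=13: W-C = 20 → U
  i=14: J-B =  8 → I
  i=15: Q-I =  8 → I
  i=16: V-R =  4 → E
  i=17: I-Y = 10 → K
  i=18: A-I = 18 → S
  i=19: S-N =  5 → F
  i=20: H-N = 20 → U
  i=21: E-W =  8 → I
  i=22: B-T =  8 → I
  i=23: N-J =  4 → E
  i=24: T-J = 10 → K
  i=25: J-R = 18 → S
  i=26: Y-T =  5 → F
  i=27: I-O = 20 → U
  i=28: E-W =  8 → I
  i=29: I-A =  8 → I
  i=30: D-Z =  4 → E
  i=31: U-K = 10 → K
  i=32: V-D = 18 → S
  shifts repeat with period 7: IIEKSFU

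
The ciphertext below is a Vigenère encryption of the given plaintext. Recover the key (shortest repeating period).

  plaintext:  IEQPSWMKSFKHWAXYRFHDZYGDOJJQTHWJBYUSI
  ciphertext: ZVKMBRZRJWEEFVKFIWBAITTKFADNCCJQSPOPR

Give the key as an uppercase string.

RRUXJVNH

  i= 0: Z-I = 17 → R
  i= 1: V-E = 17 → R
  i= 2: K-Q = 20 → U
  i= 3: M-P = 23 → X
  i= 4: B-S =  9 → J
  i= 5: R-W = 21 → V
  i= 6: Z-M = 13 → N
  i= 7: R-K =  7 → H
  i= 8: J-S = 17 → R
  i= 9: W-F = 17 → R
  i=10: E-K = 20 → U
  i=11: E-H = 23 → X
  i=12: F-W =  9 → J
  i=13: V-A = 21 → V
  i=14: K-X = 13 → N
  i=15: F-Y =  7 → H
  i=16: I-R = 17 → R
  i=17: W-F = 17 → R
  i=18: B-H = 20 → U
  i=19: A-D = 23 → X
  i=20: I-Z =  9 → J
  i=21: T-Y = 21 → V
  i=22: T-G = 13 → N
  i=23: K-D =  7 → H
  i=24: F-O = 17 → R
  i=25: A-J = 17 → R
  i=26: D-J = 20 → U
  i=27: N-Q = 23 → X
  i=28: C-T =  9 → J
  i=29: C-H = 21 → V
  i=30: J-W = 13 → N
  i=31: Q-J =  7 → H
  i=32: S-B = 17 → R
  i=33: P-Y = 17 → R
  i=34: O-U = 20 → U
  i=35: P-S = 23 → X
  i=36: R-I =  9 → J
  shifts repeat with period 8: RRUXJVNH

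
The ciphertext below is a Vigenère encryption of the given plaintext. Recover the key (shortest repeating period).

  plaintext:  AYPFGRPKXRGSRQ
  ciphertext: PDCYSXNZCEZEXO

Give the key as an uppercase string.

  i= 0: P-A = 15 → P
  i= 1: D-Y =  5 → F
  i= 2: C-P = 13 → N
  i= 3: Y-F = 19 → T
  i= 4: S-G = 12 → M
  i= 5: X-R =  6 → G
  i= 6: N-P = 24 → Y
  i= 7: Z-K = 15 → P
  i= 8: C-X =  5 → F
  i= 9: E-R = 13 → N
  i=10: Z-G = 19 → T
  i=11: E-S = 12 → M
  i=12: X-R =  6 → G
  i=13: O-Q = 24 → Y
  shifts repeat with period 7: PFNTMGY

PFNTMGY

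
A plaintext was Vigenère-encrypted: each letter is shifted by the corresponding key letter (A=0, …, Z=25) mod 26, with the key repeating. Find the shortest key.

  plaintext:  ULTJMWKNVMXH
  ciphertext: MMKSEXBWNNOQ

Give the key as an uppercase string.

SBRJ

  i= 0: M-U = 18 → S
  i= 1: M-L =  1 → B
  i= 2: K-T = 17 → R
  i= 3: S-J =  9 → J
  i= 4: E-M = 18 → S
  i= 5: X-W =  1 → B
  i= 6: B-K = 17 → R
  i= 7: W-N =  9 → J
  i= 8: N-V = 18 → S
  i= 9: N-M =  1 → B
  i=10: O-X = 17 → R
  i=11: Q-H =  9 → J
  shifts repeat with period 4: SBRJ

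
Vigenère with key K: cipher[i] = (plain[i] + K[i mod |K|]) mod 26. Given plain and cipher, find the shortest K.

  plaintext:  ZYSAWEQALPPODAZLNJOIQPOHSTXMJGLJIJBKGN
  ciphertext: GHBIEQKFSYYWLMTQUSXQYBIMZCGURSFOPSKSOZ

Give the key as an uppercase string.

HJJIIMUF

  i= 0: G-Z =  7 → H
  i= 1: H-Y =  9 → J
  i= 2: B-S =  9 → J
  i= 3: I-A =  8 → I
  i= 4: E-W =  8 → I
  i= 5: Q-E = 12 → M
  i= 6: K-Q = 20 → U
  i= 7: F-A =  5 → F
  i= 8: S-L =  7 → H
  i= 9: Y-P =  9 → J
  i=10: Y-P =  9 → J
  i=11: W-O =  8 → I
  i=12: L-D =  8 → I
  i=13: M-A = 12 → M
  i=14: T-Z = 20 → U
  i=15: Q-L =  5 → F
  i=16: U-N =  7 → H
  i=17: S-J =  9 → J
  i=18: X-O =  9 → J
  i=19: Q-I =  8 → I
  i=20: Y-Q =  8 → I
  i=21: B-P = 12 → M
  i=22: I-O = 20 → U
  i=23: M-H =  5 → F
  i=24: Z-S =  7 → H
  i=25: C-T =  9 → J
  i=26: G-X =  9 → J
  i=27: U-M =  8 → I
  i=28: R-J =  8 → I
  i=29: S-G = 12 → M
  i=30: F-L = 20 → U
  i=31: O-J =  5 → F
  i=32: P-I =  7 → H
  i=33: S-J =  9 → J
  i=34: K-B =  9 → J
  i=35: S-K =  8 → I
  i=36: O-G =  8 → I
  i=37: Z-N = 12 → M
  shifts repeat with period 8: HJJIIMUF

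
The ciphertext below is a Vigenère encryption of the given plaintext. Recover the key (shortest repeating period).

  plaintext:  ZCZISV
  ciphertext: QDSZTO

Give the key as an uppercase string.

RBT

  i= 0: Q-Z = 17 → R
  i= 1: D-C =  1 → B
  i= 2: S-Z = 19 → T
  i= 3: Z-I = 17 → R
  i= 4: T-S =  1 → B
  i= 5: O-V = 19 → T
  shifts repeat with period 3: RBT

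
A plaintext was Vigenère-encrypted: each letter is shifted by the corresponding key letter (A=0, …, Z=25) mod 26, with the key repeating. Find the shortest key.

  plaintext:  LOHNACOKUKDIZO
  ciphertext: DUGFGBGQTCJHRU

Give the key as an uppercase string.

  i= 0: D-L = 18 → S
  i= 1: U-O =  6 → G
  i= 2: G-H = 25 → Z
  i= 3: F-N = 18 → S
  i= 4: G-A =  6 → G
  i= 5: B-C = 25 → Z
  i= 6: G-O = 18 → S
  i= 7: Q-K =  6 → G
  i= 8: T-U = 25 → Z
  i= 9: C-K = 18 → S
  i=10: J-D =  6 → G
  i=11: H-I = 25 → Z
  i=12: R-Z = 18 → S
  i=13: U-O =  6 → G
  shifts repeat with period 3: SGZ

SGZ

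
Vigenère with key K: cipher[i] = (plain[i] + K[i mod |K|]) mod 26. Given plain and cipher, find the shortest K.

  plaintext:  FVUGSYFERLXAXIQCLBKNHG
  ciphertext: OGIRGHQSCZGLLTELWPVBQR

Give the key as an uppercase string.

  i= 0: O-F =  9 → J
  i= 1: G-V = 11 → L
  i= 2: I-U = 14 → O
  i= 3: R-G = 11 → L
  i= 4: G-S = 14 → O
  i= 5: H-Y =  9 → J
  i= 6: Q-F = 11 → L
  i= 7: S-E = 14 → O
  i= 8: C-R = 11 → L
  i= 9: Z-L = 14 → O
  i=10: G-X =  9 → J
  i=11: L-A = 11 → L
  i=12: L-X = 14 → O
  i=13: T-I = 11 → L
  i=14: E-Q = 14 → O
  i=15: L-C =  9 → J
  i=16: W-L = 11 → L
  i=17: P-B = 14 → O
  i=18: V-K = 11 → L
  i=19: B-N = 14 → O
  i=20: Q-H =  9 → J
  i=21: R-G = 11 → L
  shifts repeat with period 5: JLOLO

JLOLO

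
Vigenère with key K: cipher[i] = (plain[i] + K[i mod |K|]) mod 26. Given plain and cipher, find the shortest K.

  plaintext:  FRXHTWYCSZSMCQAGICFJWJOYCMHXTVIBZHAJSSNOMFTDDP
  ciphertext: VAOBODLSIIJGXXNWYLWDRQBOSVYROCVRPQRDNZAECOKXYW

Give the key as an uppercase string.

  i= 0: V-F = 16 → Q
  i= 1: A-R =  9 → J
  i= 2: O-X = 17 → R
  i= 3: B-H = 20 → U
  i= 4: O-T = 21 → V
  i= 5: D-W =  7 → H
  i= 6: L-Y = 13 → N
  i= 7: S-C = 16 → Q
  i= 8: I-S = 16 → Q
  i= 9: I-Z =  9 → J
  i=10: J-S = 17 → R
  i=11: G-M = 20 → U
  i=12: X-C = 21 → V
  i=13: X-Q =  7 → H
  i=14: N-A = 13 → N
  i=15: W-G = 16 → Q
  i=16: Y-I = 16 → Q
  i=17: L-C =  9 → J
  i=18: W-F = 17 → R
  i=19: D-J = 20 → U
  i=20: R-W = 21 → V
  i=21: Q-J =  7 → H
  i=22: B-O = 13 → N
  i=23: O-Y = 16 → Q
  i=24: S-C = 16 → Q
  i=25: V-M =  9 → J
  i=26: Y-H = 17 → R
  i=27: R-X = 20 → U
  i=28: O-T = 21 → V
  i=29: C-V =  7 → H
  i=30: V-I = 13 → N
  i=31: R-B = 16 → Q
  i=32: P-Z = 16 → Q
  i=33: Q-H =  9 → J
  i=34: R-A = 17 → R
  i=35: D-J = 20 → U
  i=36: N-S = 21 → V
  i=37: Z-S =  7 → H
  i=38: A-N = 13 → N
  i=39: E-O = 16 → Q
  i=40: C-M = 16 → Q
  i=41: O-F =  9 → J
  i=42: K-T = 17 → R
  i=43: X-D = 20 → U
  i=44: Y-D = 21 → V
  i=45: W-P =  7 → H
  shifts repeat with period 8: QJRUVHNQ

QJRUVHNQ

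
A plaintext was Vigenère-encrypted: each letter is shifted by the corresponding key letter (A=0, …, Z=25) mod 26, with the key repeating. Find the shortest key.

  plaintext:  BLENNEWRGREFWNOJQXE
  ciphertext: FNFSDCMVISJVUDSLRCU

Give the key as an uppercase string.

  i= 0: F-B =  4 → E
  i= 1: N-L =  2 → C
  i= 2: F-E =  1 → B
  i= 3: S-N =  5 → F
  i= 4: D-N = 16 → Q
  i= 5: C-E = 24 → Y
  i= 6: M-W = 16 → Q
  i= 7: V-R =  4 → E
  i= 8: I-G =  2 → C
  i= 9: S-R =  1 → B
  i=10: J-E =  5 → F
  i=11: V-F = 16 → Q
  i=12: U-W = 24 → Y
  i=13: D-N = 16 → Q
  i=14: S-O =  4 → E
  i=15: L-J =  2 → C
  i=16: R-Q =  1 → B
  i=17: C-X =  5 → F
  i=18: U-E = 16 → Q
  shifts repeat with period 7: ECBFQYQ

ECBFQYQ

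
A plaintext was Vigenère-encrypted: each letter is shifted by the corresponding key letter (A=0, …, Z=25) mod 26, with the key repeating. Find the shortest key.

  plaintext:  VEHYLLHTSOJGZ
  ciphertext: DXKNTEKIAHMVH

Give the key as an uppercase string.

ITDP

  i= 0: D-V =  8 → I
  i= 1: X-E = 19 → T
  i= 2: K-H =  3 → D
  i= 3: N-Y = 15 → P
  i= 4: T-L =  8 → I
  i= 5: E-L = 19 → T
  i= 6: K-H =  3 → D
  i= 7: I-T = 15 → P
  i= 8: A-S =  8 → I
  i= 9: H-O = 19 → T
  i=10: M-J =  3 → D
  i=11: V-G = 15 → P
  i=12: H-Z =  8 → I
  shifts repeat with period 4: ITDP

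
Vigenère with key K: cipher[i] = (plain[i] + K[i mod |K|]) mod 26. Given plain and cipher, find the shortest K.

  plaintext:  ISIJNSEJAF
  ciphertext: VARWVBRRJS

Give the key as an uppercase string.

NIJ

  i= 0: V-I = 13 → N
  i= 1: A-S =  8 → I
  i= 2: R-I =  9 → J
  i= 3: W-J = 13 → N
  i= 4: V-N =  8 → I
  i= 5: B-S =  9 → J
  i= 6: R-E = 13 → N
  i= 7: R-J =  8 → I
  i= 8: J-A =  9 → J
  i= 9: S-F = 13 → N
  shifts repeat with period 3: NIJ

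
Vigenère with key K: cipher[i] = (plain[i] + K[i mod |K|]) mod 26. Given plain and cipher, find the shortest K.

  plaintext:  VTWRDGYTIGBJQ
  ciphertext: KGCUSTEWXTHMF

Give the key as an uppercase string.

PNGD

  i= 0: K-V = 15 → P
  i= 1: G-T = 13 → N
  i= 2: C-W =  6 → G
  i= 3: U-R =  3 → D
  i= 4: S-D = 15 → P
  i= 5: T-G = 13 → N
  i= 6: E-Y =  6 → G
  i= 7: W-T =  3 → D
  i= 8: X-I = 15 → P
  i= 9: T-G = 13 → N
  i=10: H-B =  6 → G
  i=11: M-J =  3 → D
  i=12: F-Q = 15 → P
  shifts repeat with period 4: PNGD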